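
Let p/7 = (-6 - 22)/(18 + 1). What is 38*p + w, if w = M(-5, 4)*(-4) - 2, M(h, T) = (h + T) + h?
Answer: -370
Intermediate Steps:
M(h, T) = T + 2*h (M(h, T) = (T + h) + h = T + 2*h)
p = -196/19 (p = 7*((-6 - 22)/(18 + 1)) = 7*(-28/19) = -196/19 ≈ -10.316)
w = 22 (w = (4 + 2*(-5))*(-4) - 2 = (4 - 10)*(-4) - 2 = -6*(-4) - 2 = 24 - 2 = 22)
38*p + w = 38*(-196/19) + 22 = -392 + 22 = -370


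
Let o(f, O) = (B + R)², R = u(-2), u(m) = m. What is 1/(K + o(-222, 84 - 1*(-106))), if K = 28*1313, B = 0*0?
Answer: 1/36768 ≈ 2.7198e-5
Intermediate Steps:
B = 0
K = 36764
R = -2
o(f, O) = 4 (o(f, O) = (0 - 2)² = (-2)² = 4)
1/(K + o(-222, 84 - 1*(-106))) = 1/(36764 + 4) = 1/36768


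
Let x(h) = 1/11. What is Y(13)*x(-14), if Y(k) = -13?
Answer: -13/11 ≈ -1.1818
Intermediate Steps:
x(h) = 1/11
Y(13)*x(-14) = -13*1/11 = -13/11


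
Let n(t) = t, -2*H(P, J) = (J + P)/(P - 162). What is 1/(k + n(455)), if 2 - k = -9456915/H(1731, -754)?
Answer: -977/29675352781 ≈ -3.2923e-8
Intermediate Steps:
H(P, J) = -(J + P)/(2*(-162 + P)) (H(P, J) = -(J + P)/(2*(P - 162)) = -(J + P)/(2*(-162 + P)))
k = -29675797316/977 (k = 2 - (-9456915)/((-1*(-754) - 1*1731)/(2*(-162 + 1731))) = 2 - (-9456915)/((½)*(754 - 1731)/1569) = 2 - (-9456915)/((½)*(1/1569)*(-977)) = 2 - (-9456915)/(-977/3138) = 2 - (-9456915)*(-3138)/977 = 2 - 1*29675799270/977 = 2 - 29675799270/977 = -29675797316/977 ≈ -3.0374e+7)
1/(k + n(455)) = 1/(-29675797316/977 + 455) = 1/(-29675352781/977) = -977/29675352781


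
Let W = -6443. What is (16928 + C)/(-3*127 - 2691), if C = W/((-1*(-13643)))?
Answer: -230942261/41911296 ≈ -5.5103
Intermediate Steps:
C = -6443/13643 (C = -6443/((-1*(-13643))) = -6443/13643 ≈ -0.47226)
(16928 + C)/(-3*127 - 2691) = (16928 - 6443/13643)/(-3*127 - 2691) = 230942261/(13643*(-381 - 2691)) = (230942261/13643)/(-3072) = (230942261/13643)*(-1/3072) = -230942261/41911296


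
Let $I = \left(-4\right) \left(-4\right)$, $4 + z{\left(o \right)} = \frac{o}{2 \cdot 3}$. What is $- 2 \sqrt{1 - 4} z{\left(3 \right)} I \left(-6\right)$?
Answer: $- 672 i \sqrt{3} \approx - 1163.9 i$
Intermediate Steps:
$z{\left(o \right)} = -4 + \frac{o}{6}$ ($z{\left(o \right)} = -4 + \frac{o}{2 \cdot 3} = -4 + \frac{o}{6}$)
$I = 16$
$- 2 \sqrt{1 - 4} z{\left(3 \right)} I \left(-6\right) = - 2 \sqrt{1 - 4} \left(-4 + \frac{1}{6} \cdot 3\right) 16 \left(-6\right) = - 2 \sqrt{-3} \left(-4 + \frac{1}{2}\right) 16 \left(-6\right) = - 2 i \sqrt{3} \left(- \frac{7}{2}\right) 16 \left(-6\right) = 7 i \sqrt{3} \cdot 16 \left(-6\right) = 112 i \sqrt{3} \left(-6\right) = - 672 i \sqrt{3}$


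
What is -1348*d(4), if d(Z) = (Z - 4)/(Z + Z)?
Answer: 0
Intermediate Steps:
d(Z) = (-4 + Z)/(2*Z) (d(Z) = (-4 + Z)/((2*Z)) = (-4 + Z)*(1/(2*Z)) = (-4 + Z)/(2*Z))
-1348*d(4) = -674*(-4 + 4)/4 = -674*0/4 = -1348*0 = 0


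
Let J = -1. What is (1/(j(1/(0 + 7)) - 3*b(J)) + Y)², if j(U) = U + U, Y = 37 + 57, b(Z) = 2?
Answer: 14085009/1600 ≈ 8803.1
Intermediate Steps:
Y = 94
j(U) = 2*U
(1/(j(1/(0 + 7)) - 3*b(J)) + Y)² = (1/(2/(0 + 7) - 3*2) + 94)² = (1/(2/7 - 6) + 94)² = (1/(-40/7) + 94)² = (-7/40 + 94)² = (3753/40)² = 14085009/1600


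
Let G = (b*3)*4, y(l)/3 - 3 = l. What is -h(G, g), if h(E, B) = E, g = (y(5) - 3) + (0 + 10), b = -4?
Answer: 48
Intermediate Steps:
y(l) = 9 + 3*l
G = -48 (G = -4*3*4 = -12*4 = -48)
g = 31 (g = ((9 + 3*5) - 3) + (0 + 10) = ((9 + 15) - 3) + 10 = (24 - 3) + 10 = 21 + 10 = 31)
-h(G, g) = -1*(-48) = 48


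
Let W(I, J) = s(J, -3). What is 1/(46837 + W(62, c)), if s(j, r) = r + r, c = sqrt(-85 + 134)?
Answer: 1/46831 ≈ 2.1353e-5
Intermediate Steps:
c = 7 (c = sqrt(49) = 7)
s(j, r) = 2*r
W(I, J) = -6 (W(I, J) = 2*(-3) = -6)
1/(46837 + W(62, c)) = 1/(46837 - 6) = 1/46831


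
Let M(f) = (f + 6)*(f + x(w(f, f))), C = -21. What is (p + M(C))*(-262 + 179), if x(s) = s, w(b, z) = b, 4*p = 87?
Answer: -216381/4 ≈ -54095.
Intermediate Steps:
p = 87/4 (p = (¼)*87 = 87/4 ≈ 21.750)
M(f) = 2*f*(6 + f) (M(f) = (f + 6)*(f + f) = (6 + f)*(2*f) = 2*f*(6 + f))
(p + M(C))*(-262 + 179) = (87/4 + 2*(-21)*(6 - 21))*(-262 + 179) = (87/4 + 2*(-21)*(-15))*(-83) = (87/4 + 630)*(-83) = (2607/4)*(-83) = -216381/4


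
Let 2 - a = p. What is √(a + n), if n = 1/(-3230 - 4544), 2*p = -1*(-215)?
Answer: I*√9431817/299 ≈ 10.271*I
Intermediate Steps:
p = 215/2 (p = (-1*(-215))/2 = (½)*215 = 215/2 ≈ 107.50)
a = -211/2 (a = 2 - 1*215/2 = 2 - 215/2 = -211/2 ≈ -105.50)
n = -1/7774 (n = 1/(-7774) = -1/7774 ≈ -0.00012863)
√(a + n) = √(-211/2 - 1/7774) = √(-410079/3887) = I*√9431817/299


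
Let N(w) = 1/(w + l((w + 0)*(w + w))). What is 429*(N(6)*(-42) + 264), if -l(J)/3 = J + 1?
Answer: 8047182/71 ≈ 1.1334e+5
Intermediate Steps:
l(J) = -3 - 3*J (l(J) = -3*(J + 1) = -3*(1 + J) = -3 - 3*J)
N(w) = 1/(-3 + w - 6*w**2) (N(w) = 1/(w + (-3 - 3*(w + 0)*(w + w))) = 1/(w + (-3 - 3*w*2*w)) = 1/(w + (-3 - 6*w**2)) = 1/(-3 + w - 6*w**2))
429*(N(6)*(-42) + 264) = 429*(-1/(3 - 1*6 + 6*6**2)*(-42) + 264) = 429*(-1/(3 - 6 + 6*36)*(-42) + 264) = 429*(-1/(3 - 6 + 216)*(-42) + 264) = 429*(-1/213*(-42) + 264) = 429*(14/71 + 264) = 429*(18758/71) = 8047182/71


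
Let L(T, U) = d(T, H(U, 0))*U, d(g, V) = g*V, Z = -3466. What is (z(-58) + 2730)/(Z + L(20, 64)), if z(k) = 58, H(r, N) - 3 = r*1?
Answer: 1394/41147 ≈ 0.033879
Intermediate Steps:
H(r, N) = 3 + r (H(r, N) = 3 + r*1 = 3 + r)
d(g, V) = V*g
L(T, U) = T*U*(3 + U) (L(T, U) = ((3 + U)*T)*U = (T*(3 + U))*U = T*U*(3 + U))
(z(-58) + 2730)/(Z + L(20, 64)) = (58 + 2730)/(-3466 + 20*64*(3 + 64)) = 2788/(-3466 + 20*64*67) = 2788/(-3466 + 85760) = 2788/82294 = 2788*(1/82294) = 1394/41147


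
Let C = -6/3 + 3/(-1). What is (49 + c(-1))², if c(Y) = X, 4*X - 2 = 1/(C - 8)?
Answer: 6620329/2704 ≈ 2448.3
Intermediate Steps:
C = -5 (C = -6*⅓ + 3*(-1) = -2 - 3 = -5)
X = 25/52 (X = ½ + 1/(4*(-5 - 8)) = ½ + (¼)/(-13) = ½ + (¼)*(-1/13) = ½ - 1/52 = 25/52 ≈ 0.48077)
c(Y) = 25/52
(49 + c(-1))² = (49 + 25/52)² = (2573/52)² = 6620329/2704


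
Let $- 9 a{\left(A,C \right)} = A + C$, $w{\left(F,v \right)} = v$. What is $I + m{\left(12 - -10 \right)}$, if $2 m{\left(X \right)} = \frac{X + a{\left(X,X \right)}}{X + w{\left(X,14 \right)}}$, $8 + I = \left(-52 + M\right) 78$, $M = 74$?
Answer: $\frac{553469}{324} \approx 1708.2$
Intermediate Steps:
$a{\left(A,C \right)} = - \frac{A}{9} - \frac{C}{9}$ ($a{\left(A,C \right)} = - \frac{A + C}{9} = - \frac{A}{9} - \frac{C}{9}$)
$I = 1708$ ($I = -8 + \left(-52 + 74\right) 78 = -8 + 22 \cdot 78 = -8 + 1716 = 1708$)
$m{\left(X \right)} = \frac{7 X}{18 \left(14 + X\right)}$ ($m{\left(X \right)} = \frac{\left(X - \frac{2 X}{9}\right) \frac{1}{X + 14}}{2} = \frac{\left(X - \frac{2 X}{9}\right) \frac{1}{14 + X}}{2} = \frac{\frac{7 X}{9} \frac{1}{14 + X}}{2} = \frac{\frac{7}{9} X \frac{1}{14 + X}}{2} = \frac{7 X}{18 \left(14 + X\right)}$)
$I + m{\left(12 - -10 \right)} = 1708 + \frac{7 \left(12 - -10\right)}{18 \left(14 + \left(12 - -10\right)\right)} = 1708 + \frac{7 \left(12 + 10\right)}{18 \left(14 + \left(12 + 10\right)\right)} = 1708 + \frac{7}{18} \cdot 22 \frac{1}{14 + 22} = 1708 + \frac{7}{18} \cdot 22 \cdot \frac{1}{36} = 1708 + \frac{77}{324} = \frac{553469}{324}$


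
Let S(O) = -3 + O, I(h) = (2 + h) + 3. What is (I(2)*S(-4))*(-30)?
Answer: 1470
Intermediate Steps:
I(h) = 5 + h
(I(2)*S(-4))*(-30) = ((5 + 2)*(-3 - 4))*(-30) = (7*(-7))*(-30) = -49*(-30) = 1470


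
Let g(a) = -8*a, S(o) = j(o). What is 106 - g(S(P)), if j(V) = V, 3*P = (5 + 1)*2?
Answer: 138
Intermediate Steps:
P = 4 (P = ((5 + 1)*2)/3 = (6*2)/3 = (⅓)*12 = 4)
S(o) = o
106 - g(S(P)) = 106 - (-8)*4 = 106 - 1*(-32) = 106 + 32 = 138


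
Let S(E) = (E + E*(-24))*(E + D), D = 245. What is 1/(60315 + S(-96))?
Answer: 1/389307 ≈ 2.5687e-6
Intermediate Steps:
S(E) = -23*E*(245 + E) (S(E) = (E + E*(-24))*(E + 245) = (E - 24*E)*(245 + E) = (-23*E)*(245 + E) = -23*E*(245 + E))
1/(60315 + S(-96)) = 1/(60315 - 23*(-96)*(245 - 96)) = 1/(60315 - 23*(-96)*149) = 1/(60315 + 328992) = 1/389307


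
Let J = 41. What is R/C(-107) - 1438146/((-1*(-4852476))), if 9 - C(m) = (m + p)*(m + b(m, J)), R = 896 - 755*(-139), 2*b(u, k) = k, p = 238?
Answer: 1493338191/165253766 ≈ 9.0366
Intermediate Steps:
b(u, k) = k/2
R = 105841 (R = 896 + 104945 = 105841)
C(m) = 9 - (238 + m)*(41/2 + m) (C(m) = 9 - (m + 238)*(m + (½)*41) = 9 - (238 + m)*(m + 41/2) = 9 - (238 + m)*(41/2 + m))
R/C(-107) - 1438146/((-1*(-4852476))) = 105841/(-4870 - 1*(-107)² - 517/2*(-107)) - 1438146/((-1*(-4852476))) = 105841/(-4870 - 1*11449 + 55319/2) - 1438146/4852476 = 105841/(-4870 - 11449 + 55319/2) - 1438146*1/4852476 = 105841/(22681/2) - 79897/269582 = 105841*(2/22681) - 79897/269582 = 211682/22681 - 79897/269582 = 1493338191/165253766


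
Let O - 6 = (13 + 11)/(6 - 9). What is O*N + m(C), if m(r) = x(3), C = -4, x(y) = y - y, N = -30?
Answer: 60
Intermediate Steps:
x(y) = 0
m(r) = 0
O = -2 (O = 6 + (13 + 11)/(6 - 9) = 6 + 24/(-3) = 6 + 24*(-⅓) = 6 - 8 = -2)
O*N + m(C) = -2*(-30) + 0 = 60 + 0 = 60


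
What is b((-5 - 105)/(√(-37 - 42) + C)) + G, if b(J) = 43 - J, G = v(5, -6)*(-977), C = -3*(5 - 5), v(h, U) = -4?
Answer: 3951 - 110*I*√79/79 ≈ 3951.0 - 12.376*I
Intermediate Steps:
C = 0 (C = -3*0 = 0)
G = 3908 (G = -4*(-977) = 3908)
b((-5 - 105)/(√(-37 - 42) + C)) + G = (43 - (-5 - 105)/(√(-37 - 42) + 0)) + 3908 = (43 - (-110)/(√(-79) + 0)) + 3908 = (43 - (-110)/(I*√79 + 0)) + 3908 = (43 - (-110)/(I*√79)) + 3908 = (43 - (-110)*(-I*√79/79)) + 3908 = (43 - 110*I*√79/79) + 3908 = 3951 - 110*I*√79/79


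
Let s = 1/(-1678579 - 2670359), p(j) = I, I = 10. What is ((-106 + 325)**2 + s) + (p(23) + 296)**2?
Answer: 615796573985/4348938 ≈ 1.4160e+5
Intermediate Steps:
p(j) = 10
s = -1/4348938 (s = 1/(-4348938) = -1/4348938 ≈ -2.2994e-7)
((-106 + 325)**2 + s) + (p(23) + 296)**2 = ((-106 + 325)**2 - 1/4348938) + (10 + 296)**2 = (219**2 - 1/4348938) + 306**2 = (47961 - 1/4348938) + 93636 = 208579415417/4348938 + 93636 = 615796573985/4348938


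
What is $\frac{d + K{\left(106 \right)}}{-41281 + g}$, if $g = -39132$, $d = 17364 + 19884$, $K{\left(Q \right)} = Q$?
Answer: $- \frac{37354}{80413} \approx -0.46453$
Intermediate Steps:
$d = 37248$
$\frac{d + K{\left(106 \right)}}{-41281 + g} = \frac{37248 + 106}{-41281 - 39132} = \frac{37354}{-80413} = 37354 \left(- \frac{1}{80413}\right) = - \frac{37354}{80413}$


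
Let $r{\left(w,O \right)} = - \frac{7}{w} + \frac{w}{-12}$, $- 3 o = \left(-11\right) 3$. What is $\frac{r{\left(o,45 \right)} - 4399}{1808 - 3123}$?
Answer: $\frac{580873}{173580} \approx 3.3464$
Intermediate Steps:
$o = 11$ ($o = - \frac{\left(-11\right) 3}{3} = \left(- \frac{1}{3}\right) \left(-33\right) = 11$)
$r{\left(w,O \right)} = - \frac{7}{w} - \frac{w}{12}$ ($r{\left(w,O \right)} = - \frac{7}{w} + w \left(- \frac{1}{12}\right) = - \frac{7}{w} - \frac{w}{12}$)
$\frac{r{\left(o,45 \right)} - 4399}{1808 - 3123} = \frac{\left(- \frac{7}{11} - \frac{11}{12}\right) - 4399}{1808 - 3123} = \frac{\left(\left(-7\right) \frac{1}{11} - \frac{11}{12}\right) - 4399}{-1315} = \left(\left(- \frac{7}{11} - \frac{11}{12}\right) - 4399\right) \left(- \frac{1}{1315}\right) = \left(- \frac{205}{132} - 4399\right) \left(- \frac{1}{1315}\right) = \left(- \frac{580873}{132}\right) \left(- \frac{1}{1315}\right) = \frac{580873}{173580}$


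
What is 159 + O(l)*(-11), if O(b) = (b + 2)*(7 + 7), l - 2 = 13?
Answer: -2459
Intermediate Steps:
l = 15 (l = 2 + 13 = 15)
O(b) = 28 + 14*b (O(b) = (2 + b)*14 = 28 + 14*b)
159 + O(l)*(-11) = 159 + (28 + 14*15)*(-11) = 159 + (28 + 210)*(-11) = 159 + 238*(-11) = 159 - 2618 = -2459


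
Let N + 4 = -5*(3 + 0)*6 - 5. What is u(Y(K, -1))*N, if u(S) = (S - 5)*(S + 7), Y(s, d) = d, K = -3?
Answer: 3564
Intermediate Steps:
u(S) = (-5 + S)*(7 + S)
N = -99 (N = -4 + (-5*(3 + 0)*6 - 5) = -4 + (-15*6 - 5) = -4 + (-5*18 - 5) = -4 + (-90 - 5) = -4 - 95 = -99)
u(Y(K, -1))*N = (-35 + (-1)² + 2*(-1))*(-99) = (-35 + 1 - 2)*(-99) = -36*(-99) = 3564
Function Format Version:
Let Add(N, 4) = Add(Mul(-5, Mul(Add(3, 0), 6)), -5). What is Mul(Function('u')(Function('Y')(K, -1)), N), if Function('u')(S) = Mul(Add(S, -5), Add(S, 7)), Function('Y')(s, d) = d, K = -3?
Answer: 3564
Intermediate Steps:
Function('u')(S) = Mul(Add(-5, S), Add(7, S))
N = -99 (N = Add(-4, Add(Mul(-5, Mul(Add(3, 0), 6)), -5)) = Add(-4, Add(Mul(-5, Mul(3, 6)), -5)) = Add(-4, Add(Mul(-5, 18), -5)) = Add(-4, Add(-90, -5)) = Add(-4, -95) = -99)
Mul(Function('u')(Function('Y')(K, -1)), N) = Mul(Add(-35, Pow(-1, 2), Mul(2, -1)), -99) = Mul(Add(-35, 1, -2), -99) = Mul(-36, -99) = 3564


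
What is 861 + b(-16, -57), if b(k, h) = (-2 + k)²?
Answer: 1185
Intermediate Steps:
861 + b(-16, -57) = 861 + (-2 - 16)² = 861 + (-18)² = 861 + 324 = 1185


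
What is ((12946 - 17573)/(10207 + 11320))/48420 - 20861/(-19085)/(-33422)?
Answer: -224505202193/6044219253192780 ≈ -3.7144e-5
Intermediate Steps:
((12946 - 17573)/(10207 + 11320))/48420 - 20861/(-19085)/(-33422) = -4627/21527*(1/48420) - 20861*(-1/19085)*(-1/33422) = -4627*1/21527*(1/48420) + (20861/19085)*(-1/33422) = -4627/21527*1/48420 - 20861/637858870 = -4627/1042337340 - 20861/637858870 = -224505202193/6044219253192780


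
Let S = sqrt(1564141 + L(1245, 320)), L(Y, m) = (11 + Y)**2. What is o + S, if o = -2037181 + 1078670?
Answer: -958511 + sqrt(3141677) ≈ -9.5674e+5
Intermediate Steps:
o = -958511
S = sqrt(3141677) (S = sqrt(1564141 + (11 + 1245)**2) = sqrt(1564141 + 1256**2) = sqrt(1564141 + 1577536) = sqrt(3141677) ≈ 1772.5)
o + S = -958511 + sqrt(3141677)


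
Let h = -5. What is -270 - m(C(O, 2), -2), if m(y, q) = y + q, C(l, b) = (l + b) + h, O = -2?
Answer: -263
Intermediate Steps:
C(l, b) = -5 + b + l (C(l, b) = (l + b) - 5 = (b + l) - 5 = -5 + b + l)
m(y, q) = q + y
-270 - m(C(O, 2), -2) = -270 - (-2 + (-5 + 2 - 2)) = -270 - (-2 - 5) = -270 - 1*(-7) = -270 + 7 = -263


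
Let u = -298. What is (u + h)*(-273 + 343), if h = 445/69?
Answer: -1408190/69 ≈ -20409.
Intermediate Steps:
h = 445/69 (h = 445*(1/69) = 445/69 ≈ 6.4493)
(u + h)*(-273 + 343) = (-298 + 445/69)*(-273 + 343) = -20117/69*70 = -1408190/69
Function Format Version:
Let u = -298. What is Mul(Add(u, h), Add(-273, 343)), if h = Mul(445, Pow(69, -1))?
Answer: Rational(-1408190, 69) ≈ -20409.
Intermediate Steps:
h = Rational(445, 69) (h = Mul(445, Rational(1, 69)) = Rational(445, 69) ≈ 6.4493)
Mul(Add(u, h), Add(-273, 343)) = Mul(Add(-298, Rational(445, 69)), Add(-273, 343)) = Mul(Rational(-20117, 69), 70) = Rational(-1408190, 69)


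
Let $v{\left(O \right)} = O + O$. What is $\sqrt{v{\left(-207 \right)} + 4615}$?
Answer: $\sqrt{4201} \approx 64.815$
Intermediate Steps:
$v{\left(O \right)} = 2 O$
$\sqrt{v{\left(-207 \right)} + 4615} = \sqrt{2 \left(-207\right) + 4615} = \sqrt{-414 + 4615} = \sqrt{4201}$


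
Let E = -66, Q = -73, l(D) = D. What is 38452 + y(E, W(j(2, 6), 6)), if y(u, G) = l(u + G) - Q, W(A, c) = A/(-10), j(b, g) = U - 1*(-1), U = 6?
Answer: 384583/10 ≈ 38458.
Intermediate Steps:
j(b, g) = 7 (j(b, g) = 6 - 1*(-1) = 6 + 1 = 7)
W(A, c) = -A/10 (W(A, c) = A*(-1/10) = -A/10)
y(u, G) = 73 + G + u (y(u, G) = (u + G) - 1*(-73) = (G + u) + 73 = 73 + G + u)
38452 + y(E, W(j(2, 6), 6)) = 38452 + (73 - 1/10*7 - 66) = 38452 + (73 - 7/10 - 66) = 38452 + 63/10 = 384583/10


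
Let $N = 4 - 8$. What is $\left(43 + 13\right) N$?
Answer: $-224$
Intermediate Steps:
$N = -4$ ($N = 4 - 8 = -4$)
$\left(43 + 13\right) N = \left(43 + 13\right) \left(-4\right) = 56 \left(-4\right) = -224$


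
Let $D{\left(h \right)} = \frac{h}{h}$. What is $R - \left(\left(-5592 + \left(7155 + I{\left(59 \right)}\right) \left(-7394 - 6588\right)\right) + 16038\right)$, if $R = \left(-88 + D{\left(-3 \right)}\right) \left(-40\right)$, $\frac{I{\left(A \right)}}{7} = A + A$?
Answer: $111583376$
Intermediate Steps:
$D{\left(h \right)} = 1$
$I{\left(A \right)} = 14 A$ ($I{\left(A \right)} = 7 \left(A + A\right) = 7 \cdot 2 A = 14 A$)
$R = 3480$ ($R = \left(-88 + 1\right) \left(-40\right) = \left(-87\right) \left(-40\right) = 3480$)
$R - \left(\left(-5592 + \left(7155 + I{\left(59 \right)}\right) \left(-7394 - 6588\right)\right) + 16038\right) = 3480 - \left(\left(-5592 + \left(7155 + 14 \cdot 59\right) \left(-7394 - 6588\right)\right) + 16038\right) = 3480 - \left(\left(-5592 + \left(7155 + 826\right) \left(-13982\right)\right) + 16038\right) = 3480 - \left(\left(-5592 + 7981 \left(-13982\right)\right) + 16038\right) = 3480 - \left(\left(-5592 - 111590342\right) + 16038\right) = 3480 - \left(-111595934 + 16038\right) = 3480 - -111579896 = 3480 + 111579896 = 111583376$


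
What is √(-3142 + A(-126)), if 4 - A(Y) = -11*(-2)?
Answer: 2*I*√790 ≈ 56.214*I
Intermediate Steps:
A(Y) = -18 (A(Y) = 4 - (-11)*(-2) = 4 - 1*22 = 4 - 22 = -18)
√(-3142 + A(-126)) = √(-3142 - 18) = √(-3160) = 2*I*√790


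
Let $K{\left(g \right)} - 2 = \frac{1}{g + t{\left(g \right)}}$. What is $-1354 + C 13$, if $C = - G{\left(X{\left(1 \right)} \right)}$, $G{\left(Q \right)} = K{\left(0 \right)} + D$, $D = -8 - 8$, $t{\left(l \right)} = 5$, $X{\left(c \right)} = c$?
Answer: $- \frac{5873}{5} \approx -1174.6$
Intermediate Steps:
$K{\left(g \right)} = 2 + \frac{1}{5 + g}$ ($K{\left(g \right)} = 2 + \frac{1}{g + 5} = 2 + \frac{1}{5 + g}$)
$D = -16$
$G{\left(Q \right)} = - \frac{69}{5}$ ($G{\left(Q \right)} = \frac{11 + 2 \cdot 0}{5 + 0} - 16 = \frac{11 + 0}{5} - 16 = \frac{1}{5} \cdot 11 - 16 = \frac{11}{5} - 16 = - \frac{69}{5}$)
$C = \frac{69}{5}$ ($C = \left(-1\right) \left(- \frac{69}{5}\right) = \frac{69}{5} \approx 13.8$)
$-1354 + C 13 = -1354 + \frac{69}{5} \cdot 13 = -1354 + \frac{897}{5} = - \frac{5873}{5}$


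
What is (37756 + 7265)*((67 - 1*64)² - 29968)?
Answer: -1348784139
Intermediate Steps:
(37756 + 7265)*((67 - 1*64)² - 29968) = 45021*((67 - 64)² - 29968) = 45021*(3² - 29968) = 45021*(9 - 29968) = 45021*(-29959) = -1348784139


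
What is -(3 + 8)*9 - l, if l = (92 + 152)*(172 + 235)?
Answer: -99407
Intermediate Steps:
l = 99308 (l = 244*407 = 99308)
-(3 + 8)*9 - l = -(3 + 8)*9 - 1*99308 = -11*9 - 99308 = -1*99 - 99308 = -99 - 99308 = -99407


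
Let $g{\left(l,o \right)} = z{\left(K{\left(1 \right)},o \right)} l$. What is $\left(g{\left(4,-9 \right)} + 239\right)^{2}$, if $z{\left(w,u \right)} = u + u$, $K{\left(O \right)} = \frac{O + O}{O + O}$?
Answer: $27889$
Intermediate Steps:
$K{\left(O \right)} = 1$ ($K{\left(O \right)} = \frac{2 O}{2 O} = 2 O \frac{1}{2 O} = 1$)
$z{\left(w,u \right)} = 2 u$
$g{\left(l,o \right)} = 2 l o$ ($g{\left(l,o \right)} = 2 o l = 2 l o$)
$\left(g{\left(4,-9 \right)} + 239\right)^{2} = \left(2 \cdot 4 \left(-9\right) + 239\right)^{2} = \left(-72 + 239\right)^{2} = 167^{2} = 27889$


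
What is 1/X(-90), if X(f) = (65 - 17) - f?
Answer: 1/138 ≈ 0.0072464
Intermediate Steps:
X(f) = 48 - f
1/X(-90) = 1/(48 - 1*(-90)) = 1/(48 + 90) = 1/138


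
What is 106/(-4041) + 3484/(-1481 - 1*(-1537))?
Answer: 3518227/56574 ≈ 62.188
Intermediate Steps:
106/(-4041) + 3484/(-1481 - 1*(-1537)) = 106*(-1/4041) + 3484/(-1481 + 1537) = -106/4041 + 3484/56 = -106/4041 + 3484*(1/56) = -106/4041 + 871/14 = 3518227/56574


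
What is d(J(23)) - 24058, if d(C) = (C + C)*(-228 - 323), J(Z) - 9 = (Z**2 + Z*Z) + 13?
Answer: -1214218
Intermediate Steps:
J(Z) = 22 + 2*Z**2 (J(Z) = 9 + ((Z**2 + Z*Z) + 13) = 9 + ((Z**2 + Z**2) + 13) = 9 + (2*Z**2 + 13) = 9 + (13 + 2*Z**2) = 22 + 2*Z**2)
d(C) = -1102*C (d(C) = (2*C)*(-551) = -1102*C)
d(J(23)) - 24058 = -1102*(22 + 2*23**2) - 24058 = -1102*(22 + 2*529) - 24058 = -1102*(22 + 1058) - 24058 = -1102*1080 - 24058 = -1190160 - 24058 = -1214218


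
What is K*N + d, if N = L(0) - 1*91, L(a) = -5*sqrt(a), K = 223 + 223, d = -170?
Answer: -40756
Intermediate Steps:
K = 446
N = -91 (N = -5*sqrt(0) - 1*91 = -5*0 - 91 = 0 - 91 = -91)
K*N + d = 446*(-91) - 170 = -40586 - 170 = -40756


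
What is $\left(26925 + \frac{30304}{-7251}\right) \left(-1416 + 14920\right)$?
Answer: $\frac{2636019569984}{7251} \approx 3.6354 \cdot 10^{8}$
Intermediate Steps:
$\left(26925 + \frac{30304}{-7251}\right) \left(-1416 + 14920\right) = \left(26925 + 30304 \left(- \frac{1}{7251}\right)\right) 13504 = \left(26925 - \frac{30304}{7251}\right) 13504 = \frac{195202871}{7251} \cdot 13504 = \frac{2636019569984}{7251}$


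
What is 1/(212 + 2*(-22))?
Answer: 1/168 ≈ 0.0059524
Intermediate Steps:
1/(212 + 2*(-22)) = 1/(212 - 44) = 1/168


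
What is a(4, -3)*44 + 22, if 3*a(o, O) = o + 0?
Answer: 242/3 ≈ 80.667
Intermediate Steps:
a(o, O) = o/3 (a(o, O) = (o + 0)/3 = o/3)
a(4, -3)*44 + 22 = ((⅓)*4)*44 + 22 = (4/3)*44 + 22 = 176/3 + 22 = 242/3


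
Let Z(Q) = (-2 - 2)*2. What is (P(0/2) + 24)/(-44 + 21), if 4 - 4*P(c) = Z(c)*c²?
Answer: -25/23 ≈ -1.0870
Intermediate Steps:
Z(Q) = -8 (Z(Q) = -4*2 = -8)
P(c) = 1 + 2*c² (P(c) = 1 - (-2)*c² = 1 + 2*c²)
(P(0/2) + 24)/(-44 + 21) = ((1 + 2*(0/2)²) + 24)/(-44 + 21) = ((1 + 2*(0*(½))²) + 24)/(-23) = -((1 + 2*0²) + 24)/23 = -((1 + 2*0) + 24)/23 = -((1 + 0) + 24)/23 = -(1 + 24)/23 = -1/23*25 = -25/23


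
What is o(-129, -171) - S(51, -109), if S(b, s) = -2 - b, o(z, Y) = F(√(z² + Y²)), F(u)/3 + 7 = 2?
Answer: 38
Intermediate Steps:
F(u) = -15 (F(u) = -21 + 3*2 = -21 + 6 = -15)
o(z, Y) = -15
o(-129, -171) - S(51, -109) = -15 - (-2 - 1*51) = -15 - (-2 - 51) = -15 - 1*(-53) = -15 + 53 = 38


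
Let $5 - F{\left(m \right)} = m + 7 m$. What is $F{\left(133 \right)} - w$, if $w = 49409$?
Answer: $-50468$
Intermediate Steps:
$F{\left(m \right)} = 5 - 8 m$ ($F{\left(m \right)} = 5 - \left(m + 7 m\right) = 5 - 8 m$)
$F{\left(133 \right)} - w = \left(5 - 1064\right) - 49409 = -1059 - 49409 = -50468$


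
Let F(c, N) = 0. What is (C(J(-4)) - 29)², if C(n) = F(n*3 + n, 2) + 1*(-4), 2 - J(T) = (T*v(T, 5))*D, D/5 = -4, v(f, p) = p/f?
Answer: 1089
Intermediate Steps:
D = -20 (D = 5*(-4) = -20)
J(T) = 102 (J(T) = 2 - T*(5/T)*(-20) = 2 - 5*(-20) = 2 - 1*(-100) = 2 + 100 = 102)
C(n) = -4 (C(n) = 0 + 1*(-4) = 0 - 4 = -4)
(C(J(-4)) - 29)² = (-4 - 29)² = (-33)² = 1089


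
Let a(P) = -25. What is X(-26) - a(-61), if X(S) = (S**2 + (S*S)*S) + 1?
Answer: -16874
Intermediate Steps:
X(S) = 1 + S**2 + S**3 (X(S) = (S**2 + S**2*S) + 1 = (S**2 + S**3) + 1 = 1 + S**2 + S**3)
X(-26) - a(-61) = (1 + (-26)**2 + (-26)**3) - 1*(-25) = (1 + 676 - 17576) + 25 = -16899 + 25 = -16874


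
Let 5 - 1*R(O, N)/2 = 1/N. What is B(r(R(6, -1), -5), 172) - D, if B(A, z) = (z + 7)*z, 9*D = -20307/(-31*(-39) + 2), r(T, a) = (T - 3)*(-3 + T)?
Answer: 15979939/519 ≈ 30790.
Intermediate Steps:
R(O, N) = 10 - 2/N
r(T, a) = (-3 + T)**2 (r(T, a) = (-3 + T)*(-3 + T) = (-3 + T)**2)
D = -967/519 (D = (-20307/(-31*(-39) + 2))/9 = (-20307/(1209 + 2))/9 = (-20307/1211)/9 = (-20307*1/1211)/9 = (1/9)*(-2901/173) = -967/519 ≈ -1.8632)
B(A, z) = z*(7 + z) (B(A, z) = (7 + z)*z = z*(7 + z))
B(r(R(6, -1), -5), 172) - D = 172*(7 + 172) - 1*(-967/519) = 172*179 + 967/519 = 30788 + 967/519 = 15979939/519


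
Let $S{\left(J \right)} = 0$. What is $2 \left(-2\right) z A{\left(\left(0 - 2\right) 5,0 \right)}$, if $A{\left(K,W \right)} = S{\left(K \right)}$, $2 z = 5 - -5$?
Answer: $0$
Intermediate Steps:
$z = 5$ ($z = \frac{5 - -5}{2} = \frac{5 + 5}{2} = \frac{1}{2} \cdot 10 = 5$)
$A{\left(K,W \right)} = 0$
$2 \left(-2\right) z A{\left(\left(0 - 2\right) 5,0 \right)} = 2 \left(-2\right) 5 \cdot 0 = \left(-4\right) 5 \cdot 0 = \left(-20\right) 0 = 0$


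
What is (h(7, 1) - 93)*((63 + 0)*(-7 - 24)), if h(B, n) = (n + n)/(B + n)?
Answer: 724563/4 ≈ 1.8114e+5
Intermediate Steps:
h(B, n) = 2*n/(B + n) (h(B, n) = (2*n)/(B + n) = 2*n/(B + n))
(h(7, 1) - 93)*((63 + 0)*(-7 - 24)) = (2*1/(7 + 1) - 93)*((63 + 0)*(-7 - 24)) = (2*1/8 - 93)*(63*(-31)) = (2*1*(1/8) - 93)*(-1953) = (1/4 - 93)*(-1953) = -371/4*(-1953) = 724563/4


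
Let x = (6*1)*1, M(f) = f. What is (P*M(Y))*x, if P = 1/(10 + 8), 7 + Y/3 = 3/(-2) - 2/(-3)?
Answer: -47/6 ≈ -7.8333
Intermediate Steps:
Y = -47/2 (Y = -21 + 3*(3/(-2) - 2/(-3)) = -21 + 3*(3*(-½) - 2*(-⅓)) = -21 + 3*(-3/2 + ⅔) = -21 + 3*(-⅚) = -21 - 5/2 = -47/2 ≈ -23.500)
x = 6 (x = 6*1 = 6)
P = 1/18 ≈ 0.055556
(P*M(Y))*x = ((1/18)*(-47/2))*6 = -47/36*6 = -47/6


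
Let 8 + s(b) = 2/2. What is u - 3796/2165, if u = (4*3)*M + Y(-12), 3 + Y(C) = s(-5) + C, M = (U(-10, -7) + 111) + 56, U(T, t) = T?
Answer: 4027434/2165 ≈ 1860.2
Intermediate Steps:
s(b) = -7 (s(b) = -8 + 2/2 = -8 + 2*(½) = -8 + 1 = -7)
M = 157 (M = (-10 + 111) + 56 = 101 + 56 = 157)
Y(C) = -10 + C (Y(C) = -3 + (-7 + C) = -10 + C)
u = 1862 (u = (4*3)*157 + (-10 - 12) = 12*157 - 22 = 1884 - 22 = 1862)
u - 3796/2165 = 1862 - 3796/2165 = 4027434/2165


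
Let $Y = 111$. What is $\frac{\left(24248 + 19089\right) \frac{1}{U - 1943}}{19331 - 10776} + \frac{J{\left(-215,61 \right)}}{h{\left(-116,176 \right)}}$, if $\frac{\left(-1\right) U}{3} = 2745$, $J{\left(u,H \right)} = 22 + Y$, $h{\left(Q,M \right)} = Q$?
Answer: $- \frac{28536227}{24877940} \approx -1.147$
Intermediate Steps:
$J{\left(u,H \right)} = 133$ ($J{\left(u,H \right)} = 22 + 111 = 133$)
$U = -8235$ ($U = \left(-3\right) 2745 = -8235$)
$\frac{\left(24248 + 19089\right) \frac{1}{U - 1943}}{19331 - 10776} + \frac{J{\left(-215,61 \right)}}{h{\left(-116,176 \right)}} = \frac{\left(24248 + 19089\right) \frac{1}{-8235 - 1943}}{19331 - 10776} + \frac{133}{-116} = \frac{43337 \frac{1}{-10178}}{19331 - 10776} + 133 \left(- \frac{1}{116}\right) = \frac{43337 \left(- \frac{1}{10178}\right)}{8555} - \frac{133}{116} = \left(- \frac{6191}{1454}\right) \frac{1}{8555} - \frac{133}{116} = - \frac{6191}{12438970} - \frac{133}{116} = - \frac{28536227}{24877940}$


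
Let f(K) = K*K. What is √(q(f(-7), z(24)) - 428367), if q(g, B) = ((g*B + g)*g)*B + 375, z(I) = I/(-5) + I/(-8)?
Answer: I*√7516074/5 ≈ 548.31*I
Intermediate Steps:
f(K) = K²
z(I) = -13*I/40 (z(I) = I*(-⅕) + I*(-⅛) = -I/5 - I/8 = -13*I/40)
q(g, B) = 375 + B*g*(g + B*g) (q(g, B) = ((B*g + g)*g)*B + 375 = ((g + B*g)*g)*B + 375 = (g*(g + B*g))*B + 375 = B*g*(g + B*g) + 375 = 375 + B*g*(g + B*g))
√(q(f(-7), z(24)) - 428367) = √((375 + (-13/40*24)*((-7)²)² + (-13/40*24)²*((-7)²)²) - 428367) = √((375 - 39/5*49² + (-39/5)²*49²) - 428367) = √((375 - 39/5*2401 + (1521/25)*2401) - 428367) = √((375 - 93639/5 + 3651921/25) - 428367) = √(3193101/25 - 428367) = √(-7516074/25) = I*√7516074/5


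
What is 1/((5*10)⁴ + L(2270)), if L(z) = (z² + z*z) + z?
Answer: 1/16558070 ≈ 6.0394e-8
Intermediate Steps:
L(z) = z + 2*z² (L(z) = (z² + z²) + z = 2*z² + z = z + 2*z²)
1/((5*10)⁴ + L(2270)) = 1/((5*10)⁴ + 2270*(1 + 2*2270)) = 1/(50⁴ + 2270*(1 + 4540)) = 1/(6250000 + 2270*4541) = 1/(6250000 + 10308070) = 1/16558070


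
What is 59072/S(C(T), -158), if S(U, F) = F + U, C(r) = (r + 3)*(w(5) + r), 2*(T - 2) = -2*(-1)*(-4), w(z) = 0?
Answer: -1846/5 ≈ -369.20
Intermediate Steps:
T = -2 (T = 2 + (-2*(-1)*(-4))/2 = 2 + (2*(-4))/2 = 2 + (½)*(-8) = 2 - 4 = -2)
C(r) = r*(3 + r) (C(r) = (r + 3)*(0 + r) = (3 + r)*r = r*(3 + r))
59072/S(C(T), -158) = 59072/(-158 - 2*(3 - 2)) = 59072/(-158 - 2*1) = 59072/(-158 - 2) = 59072/(-160) = 59072*(-1/160) = -1846/5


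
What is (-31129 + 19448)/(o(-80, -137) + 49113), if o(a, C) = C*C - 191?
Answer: -11681/67691 ≈ -0.17256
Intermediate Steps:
o(a, C) = -191 + C² (o(a, C) = C² - 191 = -191 + C²)
(-31129 + 19448)/(o(-80, -137) + 49113) = (-31129 + 19448)/((-191 + (-137)²) + 49113) = -11681/((-191 + 18769) + 49113) = -11681/(18578 + 49113) = -11681/67691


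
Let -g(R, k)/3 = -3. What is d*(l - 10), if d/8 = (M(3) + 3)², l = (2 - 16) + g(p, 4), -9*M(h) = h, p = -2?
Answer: -2560/3 ≈ -853.33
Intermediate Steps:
g(R, k) = 9 (g(R, k) = -3*(-3) = 9)
M(h) = -h/9
l = -5 (l = (2 - 16) + 9 = -14 + 9 = -5)
d = 512/9 (d = 8*(-⅑*3 + 3)² = 8*(-⅓ + 3)² = 8*(8/3)² = 8*(64/9) = 512/9 ≈ 56.889)
d*(l - 10) = 512*(-5 - 10)/9 = (512/9)*(-15) = -2560/3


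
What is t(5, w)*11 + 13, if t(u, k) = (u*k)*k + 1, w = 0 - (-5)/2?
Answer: 1471/4 ≈ 367.75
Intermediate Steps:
w = 5/2 (w = 0 - (-5)/2 = 0 - 1*(-5/2) = 0 + 5/2 = 5/2 ≈ 2.5000)
t(u, k) = 1 + u*k² (t(u, k) = (k*u)*k + 1 = u*k² + 1 = 1 + u*k²)
t(5, w)*11 + 13 = (1 + 5*(5/2)²)*11 + 13 = (1 + 5*(25/4))*11 + 13 = (1 + 125/4)*11 + 13 = (129/4)*11 + 13 = 1419/4 + 13 = 1471/4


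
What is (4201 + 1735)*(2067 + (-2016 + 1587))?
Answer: 9723168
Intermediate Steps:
(4201 + 1735)*(2067 + (-2016 + 1587)) = 5936*(2067 - 429) = 5936*1638 = 9723168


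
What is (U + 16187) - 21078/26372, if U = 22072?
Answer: 504472635/13186 ≈ 38258.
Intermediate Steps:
(U + 16187) - 21078/26372 = (22072 + 16187) - 21078/26372 = 38259 - 21078*1/26372 = 38259 - 10539/13186 = 504472635/13186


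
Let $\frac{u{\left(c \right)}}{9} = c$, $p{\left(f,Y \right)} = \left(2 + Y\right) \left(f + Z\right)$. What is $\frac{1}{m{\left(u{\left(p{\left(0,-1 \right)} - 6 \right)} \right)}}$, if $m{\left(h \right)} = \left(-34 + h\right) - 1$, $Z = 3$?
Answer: $- \frac{1}{62} \approx -0.016129$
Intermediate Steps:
$p{\left(f,Y \right)} = \left(2 + Y\right) \left(3 + f\right)$ ($p{\left(f,Y \right)} = \left(2 + Y\right) \left(f + 3\right) = \left(2 + Y\right) \left(3 + f\right)$)
$u{\left(c \right)} = 9 c$
$m{\left(h \right)} = -35 + h$
$\frac{1}{m{\left(u{\left(p{\left(0,-1 \right)} - 6 \right)} \right)}} = \frac{1}{-35 + 9 \left(\left(6 + 2 \cdot 0 + 3 \left(-1\right) - 0\right) - 6\right)} = \frac{1}{-35 + 9 \left(\left(6 + 0 - 3 + 0\right) - 6\right)} = \frac{1}{-35 + 9 \left(3 - 6\right)} = \frac{1}{-35 + 9 \left(-3\right)} = \frac{1}{-35 - 27} = \frac{1}{-62} = - \frac{1}{62}$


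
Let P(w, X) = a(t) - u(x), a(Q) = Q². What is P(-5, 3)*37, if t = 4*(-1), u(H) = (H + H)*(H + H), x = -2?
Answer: 0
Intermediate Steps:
u(H) = 4*H² (u(H) = (2*H)*(2*H) = 4*H²)
t = -4
P(w, X) = 0 (P(w, X) = (-4)² - 4*(-2)² = 16 - 4*4 = 16 - 1*16 = 16 - 16 = 0)
P(-5, 3)*37 = 0*37 = 0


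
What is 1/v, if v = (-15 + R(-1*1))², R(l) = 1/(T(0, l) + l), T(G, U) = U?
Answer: 4/961 ≈ 0.0041623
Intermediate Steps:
R(l) = 1/(2*l) (R(l) = 1/(l + l) = 1/(2*l))
v = 961/4 (v = (-15 + 1/(2*((-1*1))))² = (-15 + (½)/(-1))² = (-15 + (½)*(-1))² = (-15 - ½)² = (-31/2)² = 961/4 ≈ 240.25)
1/v = 1/(961/4) = 4/961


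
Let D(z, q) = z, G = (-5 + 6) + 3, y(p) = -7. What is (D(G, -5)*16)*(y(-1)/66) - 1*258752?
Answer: -8539040/33 ≈ -2.5876e+5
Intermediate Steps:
G = 4 (G = 1 + 3 = 4)
(D(G, -5)*16)*(y(-1)/66) - 1*258752 = (4*16)*(-7/66) - 1*258752 = 64*(-7*1/66) - 258752 = 64*(-7/66) - 258752 = -224/33 - 258752 = -8539040/33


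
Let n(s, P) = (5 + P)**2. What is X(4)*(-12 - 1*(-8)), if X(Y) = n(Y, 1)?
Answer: -144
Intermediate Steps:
X(Y) = 36 (X(Y) = (5 + 1)**2 = 6**2 = 36)
X(4)*(-12 - 1*(-8)) = 36*(-12 - 1*(-8)) = 36*(-12 + 8) = 36*(-4) = -144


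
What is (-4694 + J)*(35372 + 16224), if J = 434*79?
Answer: 1526828832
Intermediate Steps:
J = 34286
(-4694 + J)*(35372 + 16224) = (-4694 + 34286)*(35372 + 16224) = 29592*51596 = 1526828832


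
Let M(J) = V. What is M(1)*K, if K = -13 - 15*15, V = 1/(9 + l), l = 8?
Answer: -14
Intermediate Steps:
V = 1/17 (V = 1/(9 + 8) = 1/17 ≈ 0.058824)
M(J) = 1/17
K = -238 (K = -13 - 225 = -238)
M(1)*K = (1/17)*(-238) = -14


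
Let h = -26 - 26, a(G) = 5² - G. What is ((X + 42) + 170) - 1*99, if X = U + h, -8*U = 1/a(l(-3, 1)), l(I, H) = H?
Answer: 11711/192 ≈ 60.995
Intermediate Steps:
a(G) = 25 - G
h = -52
U = -1/192 (U = -1/(8*(25 - 1*1)) = -1/(8*(25 - 1)) = -⅛/24 = -⅛*1/24 = -1/192 ≈ -0.0052083)
X = -9985/192 (X = -1/192 - 52 = -9985/192 ≈ -52.005)
((X + 42) + 170) - 1*99 = ((-9985/192 + 42) + 170) - 1*99 = (-1921/192 + 170) - 99 = 30719/192 - 99 = 11711/192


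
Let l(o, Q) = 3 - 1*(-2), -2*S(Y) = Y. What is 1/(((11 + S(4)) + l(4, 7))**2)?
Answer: 1/196 ≈ 0.0051020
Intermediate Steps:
S(Y) = -Y/2
l(o, Q) = 5 (l(o, Q) = 3 + 2 = 5)
1/(((11 + S(4)) + l(4, 7))**2) = 1/(((11 - 1/2*4) + 5)**2) = 1/(((11 - 2) + 5)**2) = 1/((9 + 5)**2) = 1/(14**2) = 1/196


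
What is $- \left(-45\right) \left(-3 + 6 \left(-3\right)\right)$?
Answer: $-945$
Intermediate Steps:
$- \left(-45\right) \left(-3 + 6 \left(-3\right)\right) = - \left(-45\right) \left(-3 - 18\right) = - \left(-45\right) \left(-21\right) = \left(-1\right) 945 = -945$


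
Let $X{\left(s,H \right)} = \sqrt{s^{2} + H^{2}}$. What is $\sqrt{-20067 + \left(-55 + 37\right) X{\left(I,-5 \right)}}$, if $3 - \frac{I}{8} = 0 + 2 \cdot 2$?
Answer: $\sqrt{-20067 - 18 \sqrt{89}} \approx 142.26 i$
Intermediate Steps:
$I = -8$ ($I = 24 - 8 \left(0 + 2 \cdot 2\right) = 24 - 8 \left(0 + 4\right) = 24 - 32 = -8$)
$X{\left(s,H \right)} = \sqrt{H^{2} + s^{2}}$
$\sqrt{-20067 + \left(-55 + 37\right) X{\left(I,-5 \right)}} = \sqrt{-20067 + \left(-55 + 37\right) \sqrt{\left(-5\right)^{2} + \left(-8\right)^{2}}} = \sqrt{-20067 - 18 \sqrt{25 + 64}} = \sqrt{-20067 - 18 \sqrt{89}}$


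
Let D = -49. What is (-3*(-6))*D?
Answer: -882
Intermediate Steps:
(-3*(-6))*D = -3*(-6)*(-49) = 18*(-49) = -882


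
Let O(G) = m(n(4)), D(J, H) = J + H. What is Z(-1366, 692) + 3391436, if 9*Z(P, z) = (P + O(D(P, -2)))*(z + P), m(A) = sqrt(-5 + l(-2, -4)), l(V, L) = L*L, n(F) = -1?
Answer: 31443608/9 - 674*sqrt(11)/9 ≈ 3.4935e+6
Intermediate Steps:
D(J, H) = H + J
l(V, L) = L**2
m(A) = sqrt(11) (m(A) = sqrt(-5 + (-4)**2) = sqrt(-5 + 16) = sqrt(11))
O(G) = sqrt(11)
Z(P, z) = (P + z)*(P + sqrt(11))/9 (Z(P, z) = ((P + sqrt(11))*(z + P))/9 = ((P + sqrt(11))*(P + z))/9 = ((P + z)*(P + sqrt(11)))/9 = (P + z)*(P + sqrt(11))/9)
Z(-1366, 692) + 3391436 = ((1/9)*(-1366)**2 + (1/9)*(-1366)*692 + (1/9)*(-1366)*sqrt(11) + (1/9)*692*sqrt(11)) + 3391436 = ((1/9)*1865956 - 945272/9 - 1366*sqrt(11)/9 + 692*sqrt(11)/9) + 3391436 = (1865956/9 - 945272/9 - 1366*sqrt(11)/9 + 692*sqrt(11)/9) + 3391436 = (920684/9 - 674*sqrt(11)/9) + 3391436 = 31443608/9 - 674*sqrt(11)/9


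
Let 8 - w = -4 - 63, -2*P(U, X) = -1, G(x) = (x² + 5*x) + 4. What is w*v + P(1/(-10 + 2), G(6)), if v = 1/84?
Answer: 39/28 ≈ 1.3929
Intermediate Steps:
G(x) = 4 + x² + 5*x
P(U, X) = ½ (P(U, X) = -½*(-1) = ½)
w = 75 (w = 8 - (-4 - 63) = 8 - 1*(-67) = 8 + 67 = 75)
v = 1/84 ≈ 0.011905
w*v + P(1/(-10 + 2), G(6)) = 75*(1/84) + ½ = 25/28 + ½ = 39/28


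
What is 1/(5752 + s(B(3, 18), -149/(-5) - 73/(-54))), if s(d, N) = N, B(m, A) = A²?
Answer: 270/1561451 ≈ 0.00017292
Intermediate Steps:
1/(5752 + s(B(3, 18), -149/(-5) - 73/(-54))) = 1/(5752 + (-149/(-5) - 73/(-54))) = 1/(5752 + (-149*(-⅕) - 73*(-1/54))) = 1/(5752 + (149/5 + 73/54)) = 1/(5752 + 8411/270) = 1/(1561451/270) = 270/1561451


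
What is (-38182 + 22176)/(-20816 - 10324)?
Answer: 8003/15570 ≈ 0.51400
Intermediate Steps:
(-38182 + 22176)/(-20816 - 10324) = -16006/(-31140) = -16006*(-1/31140) = 8003/15570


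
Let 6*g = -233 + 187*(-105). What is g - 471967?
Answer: -1425835/3 ≈ -4.7528e+5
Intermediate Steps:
g = -9934/3 (g = (-233 + 187*(-105))/6 = (-233 - 19635)/6 = (1/6)*(-19868) = -9934/3 ≈ -3311.3)
g - 471967 = -9934/3 - 471967 = -1425835/3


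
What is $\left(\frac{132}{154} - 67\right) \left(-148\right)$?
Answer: $\frac{68524}{7} \approx 9789.1$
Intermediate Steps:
$\left(\frac{132}{154} - 67\right) \left(-148\right) = \left(132 \cdot \frac{1}{154} - 67\right) \left(-148\right) = \left(\frac{6}{7} - 67\right) \left(-148\right) = \left(- \frac{463}{7}\right) \left(-148\right) = \frac{68524}{7}$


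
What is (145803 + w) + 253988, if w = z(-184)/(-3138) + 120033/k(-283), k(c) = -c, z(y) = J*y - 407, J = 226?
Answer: 118474847907/296018 ≈ 4.0023e+5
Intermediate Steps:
z(y) = -407 + 226*y (z(y) = 226*y - 407 = -407 + 226*y)
w = 129515669/296018 (w = (-407 + 226*(-184))/(-3138) + 120033/((-1*(-283))) = (-407 - 41584)*(-1/3138) + 120033/283 = -41991*(-1/3138) + 120033*(1/283) = 13997/1046 + 120033/283 = 129515669/296018 ≈ 437.53)
(145803 + w) + 253988 = (145803 + 129515669/296018) + 253988 = 43289828123/296018 + 253988 = 118474847907/296018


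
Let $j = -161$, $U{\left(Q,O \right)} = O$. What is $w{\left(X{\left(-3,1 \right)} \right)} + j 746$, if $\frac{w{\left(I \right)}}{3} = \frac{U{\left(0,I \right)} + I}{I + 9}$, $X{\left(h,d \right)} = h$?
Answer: $-120109$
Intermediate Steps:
$w{\left(I \right)} = \frac{6 I}{9 + I}$ ($w{\left(I \right)} = 3 \frac{I + I}{I + 9} = 3 \frac{2 I}{9 + I} = \frac{6 I}{9 + I}$)
$w{\left(X{\left(-3,1 \right)} \right)} + j 746 = 6 \left(-3\right) \frac{1}{9 - 3} - 120106 = 6 \left(-3\right) \frac{1}{6} - 120106 = -3 - 120106 = -120109$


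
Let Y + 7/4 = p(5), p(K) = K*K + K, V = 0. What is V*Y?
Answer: 0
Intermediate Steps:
p(K) = K + K² (p(K) = K² + K = K + K²)
Y = 113/4 (Y = -7/4 + 5*(1 + 5) = -7/4 + 5*6 = -7/4 + 30 = 113/4 ≈ 28.250)
V*Y = 0*(113/4) = 0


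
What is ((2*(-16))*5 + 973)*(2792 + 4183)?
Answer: 5670675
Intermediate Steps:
((2*(-16))*5 + 973)*(2792 + 4183) = (-32*5 + 973)*6975 = (-160 + 973)*6975 = 813*6975 = 5670675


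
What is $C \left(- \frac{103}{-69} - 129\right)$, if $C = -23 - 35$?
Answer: $\frac{510284}{69} \approx 7395.4$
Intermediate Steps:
$C = -58$ ($C = -23 - 35 = -58$)
$C \left(- \frac{103}{-69} - 129\right) = - 58 \left(- \frac{103}{-69} - 129\right) = - 58 \left(\left(-103\right) \left(- \frac{1}{69}\right) - 129\right) = - 58 \left(\frac{103}{69} - 129\right) = \left(-58\right) \left(- \frac{8798}{69}\right) = \frac{510284}{69}$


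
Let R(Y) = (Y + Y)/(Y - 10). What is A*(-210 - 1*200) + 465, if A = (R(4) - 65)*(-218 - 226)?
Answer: -12074855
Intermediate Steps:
R(Y) = 2*Y/(-10 + Y) (R(Y) = (2*Y)/(-10 + Y) = 2*Y/(-10 + Y))
A = 29452 (A = (2*4/(-10 + 4) - 65)*(-218 - 226) = (2*4/(-6) - 65)*(-444) = (2*4*(-⅙) - 65)*(-444) = (-4/3 - 65)*(-444) = -199/3*(-444) = 29452)
A*(-210 - 1*200) + 465 = 29452*(-210 - 1*200) + 465 = 29452*(-210 - 200) + 465 = 29452*(-410) + 465 = -12075320 + 465 = -12074855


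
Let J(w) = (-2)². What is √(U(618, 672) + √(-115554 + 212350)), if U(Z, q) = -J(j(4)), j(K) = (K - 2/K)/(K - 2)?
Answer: √(-4 + 2*√24199) ≈ 17.525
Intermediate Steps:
j(K) = (K - 2/K)/(-2 + K)
J(w) = 4
U(Z, q) = -4 (U(Z, q) = -1*4 = -4)
√(U(618, 672) + √(-115554 + 212350)) = √(-4 + √(-115554 + 212350)) = √(-4 + √96796) = √(-4 + 2*√24199)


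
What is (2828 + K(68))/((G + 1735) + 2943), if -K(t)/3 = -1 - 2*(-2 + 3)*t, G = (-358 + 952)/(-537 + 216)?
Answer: 346573/500348 ≈ 0.69266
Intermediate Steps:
G = -198/107 (G = 594/(-321) = 594*(-1/321) = -198/107 ≈ -1.8505)
K(t) = 3 + 6*t (K(t) = -3*(-1 - 2*(-2 + 3)*t) = -3*(-1 - 2*t) = 3 + 6*t)
(2828 + K(68))/((G + 1735) + 2943) = (2828 + (3 + 6*68))/((-198/107 + 1735) + 2943) = (2828 + (3 + 408))/(185447/107 + 2943) = (2828 + 411)/(500348/107) = 3239*(107/500348) = 346573/500348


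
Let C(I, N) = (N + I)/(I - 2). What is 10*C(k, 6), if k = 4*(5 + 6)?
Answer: 250/21 ≈ 11.905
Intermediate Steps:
k = 44 (k = 4*11 = 44)
C(I, N) = (I + N)/(-2 + I)
10*C(k, 6) = 10*((44 + 6)/(-2 + 44)) = 10*(50/42) = 10*((1/42)*50) = 10*(25/21) = 250/21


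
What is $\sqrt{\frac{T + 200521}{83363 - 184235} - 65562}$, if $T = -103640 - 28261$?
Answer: $\frac{i \sqrt{4632713798142}}{8406} \approx 256.05 i$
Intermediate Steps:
$T = -131901$
$\sqrt{\frac{T + 200521}{83363 - 184235} - 65562} = \sqrt{\frac{-131901 + 200521}{83363 - 184235} - 65562} = \sqrt{\frac{68620}{-100872} - 65562} = \sqrt{68620 \left(- \frac{1}{100872}\right) - 65562} = \sqrt{- \frac{17155}{25218} - 65562} = \sqrt{- \frac{1653359671}{25218}} = \frac{i \sqrt{4632713798142}}{8406}$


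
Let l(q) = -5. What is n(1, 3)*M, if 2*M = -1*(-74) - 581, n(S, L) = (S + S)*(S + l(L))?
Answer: 2028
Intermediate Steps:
n(S, L) = 2*S*(-5 + S) (n(S, L) = (S + S)*(S - 5) = (2*S)*(-5 + S) = 2*S*(-5 + S))
M = -507/2 (M = (-1*(-74) - 581)/2 = (74 - 581)/2 = (½)*(-507) = -507/2 ≈ -253.50)
n(1, 3)*M = (2*1*(-5 + 1))*(-507/2) = (2*1*(-4))*(-507/2) = -8*(-507/2) = 2028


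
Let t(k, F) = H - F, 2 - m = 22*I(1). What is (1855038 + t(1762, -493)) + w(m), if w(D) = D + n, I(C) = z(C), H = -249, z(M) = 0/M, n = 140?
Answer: 1855424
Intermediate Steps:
z(M) = 0
I(C) = 0
m = 2 (m = 2 - 22*0 = 2 - 1*0 = 2 + 0 = 2)
t(k, F) = -249 - F
w(D) = 140 + D (w(D) = D + 140 = 140 + D)
(1855038 + t(1762, -493)) + w(m) = (1855038 + (-249 - 1*(-493))) + (140 + 2) = (1855038 + (-249 + 493)) + 142 = (1855038 + 244) + 142 = 1855282 + 142 = 1855424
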